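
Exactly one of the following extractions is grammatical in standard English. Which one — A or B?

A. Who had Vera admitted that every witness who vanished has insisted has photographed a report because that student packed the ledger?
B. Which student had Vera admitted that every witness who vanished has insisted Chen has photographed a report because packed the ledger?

A

In B, the wh-phrase is extracted from inside an adjunct island (introduced by "because"), which blocks movement.
In A, the extraction path crosses only that-complement boundaries, which are transparent.
So A is grammatical.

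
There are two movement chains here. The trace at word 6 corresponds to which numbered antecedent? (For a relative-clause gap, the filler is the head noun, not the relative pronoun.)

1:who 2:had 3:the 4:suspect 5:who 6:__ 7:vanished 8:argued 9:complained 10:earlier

The marked gap is inside the relative clause, the subject of "vanished".
Its filler is the head noun "suspect" (via "who"), at word 4.
(The other dependency links word 1 to a gap after word 8.)

4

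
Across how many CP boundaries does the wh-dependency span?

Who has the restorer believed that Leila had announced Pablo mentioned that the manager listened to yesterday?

3

"who" is extracted from the PP object of "listened".
Boundaries crossed, outermost first: [that], [Ø], [that] — 3 in total.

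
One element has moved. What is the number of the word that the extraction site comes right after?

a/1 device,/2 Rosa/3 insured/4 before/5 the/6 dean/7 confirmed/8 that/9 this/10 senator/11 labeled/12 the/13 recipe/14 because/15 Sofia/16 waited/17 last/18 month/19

4

The displaced element is "a device" (word 2).
It functions as the direct object of "insured", so the gap sits immediately after word 4 ("insured").
Base order: Rosa insured a device before the dean confirmed that this senator labeled the recipe because Sofia waited last month.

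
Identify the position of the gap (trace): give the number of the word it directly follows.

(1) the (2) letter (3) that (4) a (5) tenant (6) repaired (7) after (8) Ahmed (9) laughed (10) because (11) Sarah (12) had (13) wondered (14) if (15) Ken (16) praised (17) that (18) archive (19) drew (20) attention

The displaced element is "the letter" (word 2).
It functions as the direct object of "repaired", so the gap sits immediately after word 6 ("repaired").
Base order: A tenant repaired the letter after Ahmed laughed because Sarah had wondered if Ken praised that archive.

6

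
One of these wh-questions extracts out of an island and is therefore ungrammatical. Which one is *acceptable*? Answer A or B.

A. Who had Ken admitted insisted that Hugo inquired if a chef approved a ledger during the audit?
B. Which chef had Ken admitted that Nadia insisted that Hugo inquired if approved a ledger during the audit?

A

In B, the wh-phrase is extracted from inside a wh-island (introduced by "if"), which blocks movement.
In A, the extraction path crosses only that-complement boundaries, which are transparent.
So A is grammatical.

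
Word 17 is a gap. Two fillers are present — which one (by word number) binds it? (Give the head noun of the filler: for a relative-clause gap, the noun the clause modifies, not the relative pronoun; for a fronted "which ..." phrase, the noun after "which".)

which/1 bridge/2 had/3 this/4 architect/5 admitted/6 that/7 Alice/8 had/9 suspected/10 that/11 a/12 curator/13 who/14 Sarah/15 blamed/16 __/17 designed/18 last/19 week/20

The marked gap is inside the relative clause, the direct object of "blamed".
Its filler is the head noun "curator" (via "who"), at word 13.
(The other dependency links word 2 to a gap after word 18.)

13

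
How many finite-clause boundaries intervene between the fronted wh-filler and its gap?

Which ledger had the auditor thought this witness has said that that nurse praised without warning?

"which ledger" is extracted from the object of "praised".
Boundaries crossed, outermost first: [Ø], [that] — 2 in total.

2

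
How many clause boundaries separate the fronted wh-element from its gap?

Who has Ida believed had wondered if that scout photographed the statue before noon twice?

1

"who" is extracted from the subject of "wondered".
Boundaries crossed, outermost first: [Ø] — 1 in total.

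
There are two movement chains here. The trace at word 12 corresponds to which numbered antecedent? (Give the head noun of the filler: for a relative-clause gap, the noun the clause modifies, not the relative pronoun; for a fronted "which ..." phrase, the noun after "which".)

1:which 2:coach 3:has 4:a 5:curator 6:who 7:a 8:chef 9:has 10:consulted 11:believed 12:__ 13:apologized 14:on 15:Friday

The marked gap is the subject of "apologized".
Its filler is the fronted wh-phrase "which coach", at word 2.
(The other dependency links word 5 to a gap after word 10.)

2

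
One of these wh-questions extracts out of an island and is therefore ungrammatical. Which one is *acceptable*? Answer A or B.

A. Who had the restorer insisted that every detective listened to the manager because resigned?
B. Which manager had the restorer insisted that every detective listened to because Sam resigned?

B

In A, the wh-phrase is extracted from inside an adjunct island (introduced by "because"), which blocks movement.
In B, the extraction path crosses only that-complement boundaries, which are transparent.
So B is grammatical.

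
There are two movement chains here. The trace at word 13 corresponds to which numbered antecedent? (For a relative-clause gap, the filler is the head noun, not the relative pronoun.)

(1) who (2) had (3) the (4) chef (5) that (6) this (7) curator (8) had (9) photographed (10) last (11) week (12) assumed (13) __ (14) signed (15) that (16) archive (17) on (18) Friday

The marked gap is the subject of "signed".
Its filler is the fronted wh-phrase "who", at word 1.
(The other dependency links word 4 to a gap after word 9.)

1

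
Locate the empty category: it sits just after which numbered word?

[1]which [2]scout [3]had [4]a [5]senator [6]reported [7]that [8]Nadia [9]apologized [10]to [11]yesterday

10

The displaced element is "which scout" (word 2).
It is linked across 1 clause boundary (that).
It functions as the object of the preposition "to" of "apologized", so the gap sits immediately after word 10 ("to").
Base order: A senator had reported that Nadia apologized to which scout yesterday.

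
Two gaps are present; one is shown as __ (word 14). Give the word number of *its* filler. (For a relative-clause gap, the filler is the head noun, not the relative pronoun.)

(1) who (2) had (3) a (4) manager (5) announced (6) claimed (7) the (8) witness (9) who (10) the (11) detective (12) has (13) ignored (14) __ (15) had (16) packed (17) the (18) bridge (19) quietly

The marked gap is inside the relative clause, the direct object of "ignored".
Its filler is the head noun "witness" (via "who"), at word 8.
(The other dependency links word 1 to a gap after word 5.)

8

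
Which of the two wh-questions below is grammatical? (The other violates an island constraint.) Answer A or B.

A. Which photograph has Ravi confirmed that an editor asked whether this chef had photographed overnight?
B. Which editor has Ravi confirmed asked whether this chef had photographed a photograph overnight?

B

In A, the wh-phrase is extracted from inside a wh-island (introduced by "whether"), which blocks movement.
In B, the extraction path crosses only that-complement boundaries, which are transparent.
So B is grammatical.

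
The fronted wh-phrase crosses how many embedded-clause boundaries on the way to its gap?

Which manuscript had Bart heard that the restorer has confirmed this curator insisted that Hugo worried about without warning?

3

"which manuscript" is extracted from the PP object of "worried".
Boundaries crossed, outermost first: [that], [Ø], [that] — 3 in total.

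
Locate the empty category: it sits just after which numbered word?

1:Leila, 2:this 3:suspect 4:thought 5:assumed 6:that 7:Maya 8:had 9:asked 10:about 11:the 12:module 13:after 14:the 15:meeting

The displaced element is "Leila" (word 1).
It is linked across 1 clause boundary (Ø).
It functions as the subject of "assumed", so the gap sits immediately after word 4 ("thought").
Base order: This suspect thought that Leila assumed that Maya had asked about the module after the meeting.

4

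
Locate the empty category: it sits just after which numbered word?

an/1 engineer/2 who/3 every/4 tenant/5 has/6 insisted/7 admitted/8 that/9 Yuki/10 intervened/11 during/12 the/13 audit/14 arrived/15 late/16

7

The displaced element is "an engineer" (word 2).
It is linked across 1 clause boundary (Ø).
It functions as the subject of "admitted", so the gap sits immediately after word 7 ("insisted").
Base order: Every tenant has insisted that an engineer admitted that Yuki intervened during the audit.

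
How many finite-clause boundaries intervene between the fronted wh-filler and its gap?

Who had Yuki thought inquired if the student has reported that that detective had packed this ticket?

1

"who" is extracted from the subject of "inquired".
Boundaries crossed, outermost first: [Ø] — 1 in total.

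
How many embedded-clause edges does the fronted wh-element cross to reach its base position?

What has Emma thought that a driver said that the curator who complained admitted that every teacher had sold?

"what" is extracted from the object of "sold".
Boundaries crossed, outermost first: [that], [that], [that] — 3 in total.

3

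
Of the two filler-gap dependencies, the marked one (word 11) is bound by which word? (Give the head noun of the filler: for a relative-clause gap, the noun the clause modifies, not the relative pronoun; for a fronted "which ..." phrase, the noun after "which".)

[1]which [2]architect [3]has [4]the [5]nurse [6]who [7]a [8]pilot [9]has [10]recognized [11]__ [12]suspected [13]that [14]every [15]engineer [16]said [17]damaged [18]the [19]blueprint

The marked gap is inside the relative clause, the direct object of "recognized".
Its filler is the head noun "nurse" (via "who"), at word 5.
(The other dependency links word 2 to a gap after word 16.)

5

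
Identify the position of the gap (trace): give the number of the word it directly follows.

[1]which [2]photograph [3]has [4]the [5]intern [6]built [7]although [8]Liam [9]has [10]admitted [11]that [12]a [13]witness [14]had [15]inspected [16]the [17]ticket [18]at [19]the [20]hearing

The displaced element is "which photograph" (word 2).
It functions as the direct object of "built", so the gap sits immediately after word 6 ("built").
Base order: The intern has built which photograph although Liam has admitted that a witness had inspected the ticket at the hearing.

6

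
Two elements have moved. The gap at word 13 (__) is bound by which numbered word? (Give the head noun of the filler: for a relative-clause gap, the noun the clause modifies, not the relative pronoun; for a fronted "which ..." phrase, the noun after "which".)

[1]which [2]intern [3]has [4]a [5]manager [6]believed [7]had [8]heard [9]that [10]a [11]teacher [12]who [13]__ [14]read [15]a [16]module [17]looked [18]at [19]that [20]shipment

11

The marked gap is inside the relative clause, the subject of "read".
Its filler is the head noun "teacher" (via "who"), at word 11.
(The other dependency links word 2 to a gap after word 6.)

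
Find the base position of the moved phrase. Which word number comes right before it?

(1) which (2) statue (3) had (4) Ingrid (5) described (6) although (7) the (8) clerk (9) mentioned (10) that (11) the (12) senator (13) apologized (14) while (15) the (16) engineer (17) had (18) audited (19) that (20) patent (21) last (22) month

5

The displaced element is "which statue" (word 2).
It functions as the direct object of "described", so the gap sits immediately after word 5 ("described").
Base order: Ingrid had described which statue although the clerk mentioned that the senator apologized while the engineer had audited that patent last month.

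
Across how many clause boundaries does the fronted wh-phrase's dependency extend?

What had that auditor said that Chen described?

1

"what" is extracted from the object of "described".
Boundaries crossed, outermost first: [that] — 1 in total.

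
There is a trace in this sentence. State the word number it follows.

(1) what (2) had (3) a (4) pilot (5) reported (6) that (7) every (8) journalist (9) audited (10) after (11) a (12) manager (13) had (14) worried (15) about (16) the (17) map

The displaced element is "what" (word 1).
It is linked across 1 clause boundary (that).
It functions as the direct object of "audited", so the gap sits immediately after word 9 ("audited").
Base order: A pilot had reported that every journalist audited what after a manager had worried about the map.

9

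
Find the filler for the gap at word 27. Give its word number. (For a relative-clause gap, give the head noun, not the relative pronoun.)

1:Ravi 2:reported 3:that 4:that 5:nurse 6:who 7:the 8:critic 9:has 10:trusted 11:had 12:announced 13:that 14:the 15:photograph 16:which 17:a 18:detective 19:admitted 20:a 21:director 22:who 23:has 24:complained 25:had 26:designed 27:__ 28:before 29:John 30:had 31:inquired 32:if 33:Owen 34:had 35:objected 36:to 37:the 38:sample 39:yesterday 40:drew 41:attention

The gap at 27 is the object of "designed", inside a relative clause.
The relative pronoun is "which" (word 16); it is bound by the head noun immediately before it.
Its filler is the head noun "photograph", at word 15.

15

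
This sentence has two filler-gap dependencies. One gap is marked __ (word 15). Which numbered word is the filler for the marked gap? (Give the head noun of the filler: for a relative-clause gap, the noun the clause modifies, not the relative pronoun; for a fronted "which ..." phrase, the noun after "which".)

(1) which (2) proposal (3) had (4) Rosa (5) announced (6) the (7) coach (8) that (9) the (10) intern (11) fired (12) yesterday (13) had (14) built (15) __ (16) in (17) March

2

The marked gap is the direct object of "built".
Its filler is the fronted wh-phrase "which proposal", at word 2.
(The other dependency links word 7 to a gap after word 11.)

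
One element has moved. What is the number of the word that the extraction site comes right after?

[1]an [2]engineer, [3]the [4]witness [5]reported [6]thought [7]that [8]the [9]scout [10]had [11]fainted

5

The displaced element is "an engineer" (word 2).
It is linked across 1 clause boundary (Ø).
It functions as the subject of "thought", so the gap sits immediately after word 5 ("reported").
Base order: The witness reported that an engineer thought that the scout had fainted.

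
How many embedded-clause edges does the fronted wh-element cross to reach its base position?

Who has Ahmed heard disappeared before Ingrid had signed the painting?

"who" is extracted from the subject of "disappeared".
Boundaries crossed, outermost first: [Ø] — 1 in total.

1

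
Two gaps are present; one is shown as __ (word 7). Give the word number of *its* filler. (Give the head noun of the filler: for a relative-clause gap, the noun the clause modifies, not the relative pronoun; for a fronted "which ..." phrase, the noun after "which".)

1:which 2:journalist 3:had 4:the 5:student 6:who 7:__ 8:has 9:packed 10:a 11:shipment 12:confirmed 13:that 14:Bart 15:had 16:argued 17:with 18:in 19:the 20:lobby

5

The marked gap is inside the relative clause, the subject of "packed".
Its filler is the head noun "student" (via "who"), at word 5.
(The other dependency links word 2 to a gap after word 17.)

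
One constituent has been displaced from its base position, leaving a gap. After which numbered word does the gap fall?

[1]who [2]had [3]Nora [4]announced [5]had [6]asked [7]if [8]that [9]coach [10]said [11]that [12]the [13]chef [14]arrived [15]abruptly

The displaced element is "who" (word 1).
It is linked across 1 clause boundary (Ø).
It functions as the subject of "asked", so the gap sits immediately after word 4 ("announced").
Base order: Nora had announced that who had asked if that coach said that the chef arrived abruptly.

4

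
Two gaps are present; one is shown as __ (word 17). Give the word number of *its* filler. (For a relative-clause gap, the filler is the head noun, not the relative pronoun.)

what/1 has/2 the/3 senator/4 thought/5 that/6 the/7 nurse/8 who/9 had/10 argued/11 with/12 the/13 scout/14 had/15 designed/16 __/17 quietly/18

The marked gap is the direct object of "designed".
Its filler is the fronted wh-phrase "what", at word 1.
(The other dependency links word 8 to a gap after word 9.)

1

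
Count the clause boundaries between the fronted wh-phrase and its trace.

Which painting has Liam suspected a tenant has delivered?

"which painting" is extracted from the object of "delivered".
Boundaries crossed, outermost first: [Ø] — 1 in total.

1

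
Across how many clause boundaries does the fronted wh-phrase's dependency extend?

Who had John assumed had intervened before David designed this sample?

"who" is extracted from the subject of "intervened".
Boundaries crossed, outermost first: [Ø] — 1 in total.

1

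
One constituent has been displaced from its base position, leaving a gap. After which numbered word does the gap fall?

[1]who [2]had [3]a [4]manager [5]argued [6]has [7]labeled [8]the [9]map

The displaced element is "who" (word 1).
It is linked across 1 clause boundary (Ø).
It functions as the subject of "labeled", so the gap sits immediately after word 5 ("argued").
Base order: A manager had argued who has labeled the map.

5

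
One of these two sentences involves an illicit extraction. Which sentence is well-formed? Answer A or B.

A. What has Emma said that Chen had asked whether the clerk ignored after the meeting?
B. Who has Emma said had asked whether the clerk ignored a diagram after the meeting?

B

In A, the wh-phrase is extracted from inside a wh-island (introduced by "whether"), which blocks movement.
In B, the extraction path crosses only that-complement boundaries, which are transparent.
So B is grammatical.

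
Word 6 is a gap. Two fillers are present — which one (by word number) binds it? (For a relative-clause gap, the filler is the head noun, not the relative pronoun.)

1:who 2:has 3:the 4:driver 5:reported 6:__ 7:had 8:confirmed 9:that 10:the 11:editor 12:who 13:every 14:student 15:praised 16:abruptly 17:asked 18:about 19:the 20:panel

The marked gap is the subject of "confirmed".
Its filler is the fronted wh-phrase "who", at word 1.
(The other dependency links word 11 to a gap after word 15.)

1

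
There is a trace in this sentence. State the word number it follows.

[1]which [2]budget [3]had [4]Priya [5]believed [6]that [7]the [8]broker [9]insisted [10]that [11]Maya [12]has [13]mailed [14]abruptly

13

The displaced element is "which budget" (word 2).
It is linked across 2 clause boundaries (that → that).
It functions as the direct object of "mailed", so the gap sits immediately after word 13 ("mailed").
Base order: Priya had believed that the broker insisted that Maya has mailed which budget abruptly.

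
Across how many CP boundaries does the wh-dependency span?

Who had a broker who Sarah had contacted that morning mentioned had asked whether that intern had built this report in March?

1

"who" is extracted from the subject of "asked".
Boundaries crossed, outermost first: [Ø] — 1 in total.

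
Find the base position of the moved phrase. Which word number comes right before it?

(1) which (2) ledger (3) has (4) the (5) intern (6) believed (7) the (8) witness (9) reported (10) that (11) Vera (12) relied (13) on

13

The displaced element is "which ledger" (word 2).
It is linked across 2 clause boundaries (Ø → that).
It functions as the object of the preposition "on" of "relied", so the gap sits immediately after word 13 ("on").
Base order: The intern has believed the witness reported that Vera relied on which ledger.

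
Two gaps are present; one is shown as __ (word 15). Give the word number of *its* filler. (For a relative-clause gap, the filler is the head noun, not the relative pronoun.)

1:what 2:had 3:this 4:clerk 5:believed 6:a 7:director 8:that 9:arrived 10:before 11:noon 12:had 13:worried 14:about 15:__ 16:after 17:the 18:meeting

The marked gap is the object of the preposition "about" of "worried".
Its filler is the fronted wh-phrase "what", at word 1.
(The other dependency links word 7 to a gap after word 8.)

1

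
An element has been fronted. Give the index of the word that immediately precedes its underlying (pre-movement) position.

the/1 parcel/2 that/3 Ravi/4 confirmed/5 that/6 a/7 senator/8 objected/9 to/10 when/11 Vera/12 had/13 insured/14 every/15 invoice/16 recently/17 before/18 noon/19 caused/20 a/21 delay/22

10

The displaced element is "the parcel" (word 2).
It is linked across 1 clause boundary (that).
It functions as the object of the preposition "to" of "objected", so the gap sits immediately after word 10 ("to").
Base order: Ravi confirmed that a senator objected to the parcel when Vera had insured every invoice recently before noon.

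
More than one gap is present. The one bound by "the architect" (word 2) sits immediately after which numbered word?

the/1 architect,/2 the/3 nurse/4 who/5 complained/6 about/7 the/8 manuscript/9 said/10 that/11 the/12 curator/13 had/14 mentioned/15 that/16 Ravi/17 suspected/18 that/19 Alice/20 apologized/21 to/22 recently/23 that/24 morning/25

The displaced element is "the architect" (word 2).
It is linked across 3 clause boundaries (that → that → that).
It functions as the object of the preposition "to" of "apologized", so the gap sits immediately after word 22 ("to").
Base order: The nurse who complained about the manuscript said that the curator had mentioned that Ravi suspected that Alice apologized to the architect recently that morning.

22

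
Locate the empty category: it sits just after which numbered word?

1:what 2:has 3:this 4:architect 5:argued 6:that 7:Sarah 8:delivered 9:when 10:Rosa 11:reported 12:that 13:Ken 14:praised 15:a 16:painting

8

The displaced element is "what" (word 1).
It is linked across 1 clause boundary (that).
It functions as the direct object of "delivered", so the gap sits immediately after word 8 ("delivered").
Base order: This architect has argued that Sarah delivered what when Rosa reported that Ken praised a painting.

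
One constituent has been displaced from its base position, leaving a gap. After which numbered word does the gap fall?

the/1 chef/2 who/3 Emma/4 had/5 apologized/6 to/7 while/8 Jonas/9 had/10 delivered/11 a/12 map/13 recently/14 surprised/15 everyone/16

7

The displaced element is "the chef" (word 2).
It functions as the object of the preposition "to" of "apologized", so the gap sits immediately after word 7 ("to").
Base order: Emma had apologized to the chef while Jonas had delivered a map recently.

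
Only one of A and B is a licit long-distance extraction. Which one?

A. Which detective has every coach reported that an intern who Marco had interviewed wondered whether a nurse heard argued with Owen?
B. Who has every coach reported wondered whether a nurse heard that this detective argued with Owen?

In A, the wh-phrase is extracted from inside a wh-island (introduced by "whether"), which blocks movement.
In B, the extraction path crosses only that-complement boundaries, which are transparent.
So B is grammatical.

B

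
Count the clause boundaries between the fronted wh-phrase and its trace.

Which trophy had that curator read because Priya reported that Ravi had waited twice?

0

"which trophy" originates inside the matrix clause — no clause boundary is crossed.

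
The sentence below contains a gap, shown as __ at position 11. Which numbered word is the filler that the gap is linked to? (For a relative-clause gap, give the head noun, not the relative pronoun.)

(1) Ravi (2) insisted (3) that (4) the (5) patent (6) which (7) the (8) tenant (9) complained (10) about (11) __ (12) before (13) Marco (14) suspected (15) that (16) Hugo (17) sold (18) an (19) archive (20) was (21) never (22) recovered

5

The gap at 11 is the prepositional object of "complained", inside a relative clause.
The relative pronoun is "which" (word 6); it is bound by the head noun immediately before it.
Its filler is the head noun "patent", at word 5.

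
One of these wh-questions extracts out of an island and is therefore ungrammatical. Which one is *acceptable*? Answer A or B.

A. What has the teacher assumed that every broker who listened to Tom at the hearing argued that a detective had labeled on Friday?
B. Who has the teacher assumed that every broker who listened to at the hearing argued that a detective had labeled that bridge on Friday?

In B, the wh-phrase is extracted from inside a complex-NP island (relative clause) (introduced by "who"), which blocks movement.
In A, the extraction path crosses only that-complement boundaries, which are transparent.
So A is grammatical.

A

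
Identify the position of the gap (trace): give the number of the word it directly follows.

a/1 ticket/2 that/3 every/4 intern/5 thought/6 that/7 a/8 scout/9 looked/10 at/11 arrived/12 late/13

The displaced element is "a ticket" (word 2).
It is linked across 1 clause boundary (that).
It functions as the object of the preposition "at" of "looked", so the gap sits immediately after word 11 ("at").
Base order: Every intern thought that a scout looked at a ticket.

11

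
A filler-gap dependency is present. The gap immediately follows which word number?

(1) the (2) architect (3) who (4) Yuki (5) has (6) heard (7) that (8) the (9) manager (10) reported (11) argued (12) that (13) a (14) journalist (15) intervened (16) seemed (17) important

The displaced element is "the architect" (word 2).
It is linked across 2 clause boundaries (that → Ø).
It functions as the subject of "argued", so the gap sits immediately after word 10 ("reported").
Base order: Yuki has heard that the manager reported that the architect argued that a journalist intervened.

10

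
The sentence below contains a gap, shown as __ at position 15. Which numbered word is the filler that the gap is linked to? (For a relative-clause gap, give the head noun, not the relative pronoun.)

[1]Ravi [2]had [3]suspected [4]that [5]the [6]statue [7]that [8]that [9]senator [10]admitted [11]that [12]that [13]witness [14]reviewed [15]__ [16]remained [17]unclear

The gap at 15 is the object of "reviewed", inside a relative clause.
The relative pronoun is "that" (word 7); it is bound by the head noun immediately before it.
Its filler is the head noun "statue", at word 6.

6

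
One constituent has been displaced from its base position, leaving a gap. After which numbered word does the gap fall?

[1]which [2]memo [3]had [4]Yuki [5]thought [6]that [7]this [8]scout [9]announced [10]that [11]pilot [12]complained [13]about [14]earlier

The displaced element is "which memo" (word 2).
It is linked across 2 clause boundaries (that → Ø).
It functions as the object of the preposition "about" of "complained", so the gap sits immediately after word 13 ("about").
Base order: Yuki had thought that this scout announced that pilot complained about which memo earlier.

13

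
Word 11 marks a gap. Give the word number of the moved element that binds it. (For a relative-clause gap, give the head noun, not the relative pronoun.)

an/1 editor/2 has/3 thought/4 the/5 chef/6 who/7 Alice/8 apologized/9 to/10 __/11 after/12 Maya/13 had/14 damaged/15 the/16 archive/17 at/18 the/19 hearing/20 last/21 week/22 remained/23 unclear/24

6

The gap at 11 is the prepositional object of "apologized", inside a relative clause.
The relative pronoun is "who" (word 7); it is bound by the head noun immediately before it.
Its filler is the head noun "chef", at word 6.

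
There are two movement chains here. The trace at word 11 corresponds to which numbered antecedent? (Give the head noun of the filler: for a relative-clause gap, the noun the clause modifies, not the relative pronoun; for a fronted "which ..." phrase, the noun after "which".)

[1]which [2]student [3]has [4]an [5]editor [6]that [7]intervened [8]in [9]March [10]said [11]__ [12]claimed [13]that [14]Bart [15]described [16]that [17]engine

2

The marked gap is the subject of "claimed".
Its filler is the fronted wh-phrase "which student", at word 2.
(The other dependency links word 5 to a gap after word 6.)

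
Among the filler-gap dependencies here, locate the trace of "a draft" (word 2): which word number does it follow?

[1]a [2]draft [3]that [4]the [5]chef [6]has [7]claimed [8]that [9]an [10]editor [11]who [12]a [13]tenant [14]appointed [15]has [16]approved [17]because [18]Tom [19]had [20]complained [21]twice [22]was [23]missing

16

The displaced element is "a draft" (word 2).
It is linked across 1 clause boundary (that).
It functions as the direct object of "approved", so the gap sits immediately after word 16 ("approved").
Base order: The chef has claimed that an editor who a tenant appointed has approved a draft because Tom had complained twice.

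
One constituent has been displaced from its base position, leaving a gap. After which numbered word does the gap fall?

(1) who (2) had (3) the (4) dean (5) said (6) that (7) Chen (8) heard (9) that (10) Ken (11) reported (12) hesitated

The displaced element is "who" (word 1).
It is linked across 3 clause boundaries (that → that → Ø).
It functions as the subject of "hesitated", so the gap sits immediately after word 11 ("reported").
Base order: The dean had said that Chen heard that Ken reported who hesitated.

11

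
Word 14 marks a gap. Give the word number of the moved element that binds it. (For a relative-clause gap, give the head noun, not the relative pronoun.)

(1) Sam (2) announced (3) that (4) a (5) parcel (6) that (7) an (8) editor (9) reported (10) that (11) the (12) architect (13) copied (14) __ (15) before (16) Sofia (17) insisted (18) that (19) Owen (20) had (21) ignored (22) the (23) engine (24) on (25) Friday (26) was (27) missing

The gap at 14 is the object of "copied", inside a relative clause.
The relative pronoun is "that" (word 6); it is bound by the head noun immediately before it.
Its filler is the head noun "parcel", at word 5.

5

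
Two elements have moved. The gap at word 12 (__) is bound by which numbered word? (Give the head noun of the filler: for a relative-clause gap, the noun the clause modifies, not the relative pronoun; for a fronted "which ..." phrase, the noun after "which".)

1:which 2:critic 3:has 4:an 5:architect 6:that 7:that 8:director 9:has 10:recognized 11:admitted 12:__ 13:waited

2

The marked gap is the subject of "waited".
Its filler is the fronted wh-phrase "which critic", at word 2.
(The other dependency links word 5 to a gap after word 10.)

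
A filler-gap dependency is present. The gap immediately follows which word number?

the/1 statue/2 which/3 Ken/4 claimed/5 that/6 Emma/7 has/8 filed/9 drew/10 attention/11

9

The displaced element is "the statue" (word 2).
It is linked across 1 clause boundary (that).
It functions as the direct object of "filed", so the gap sits immediately after word 9 ("filed").
Base order: Ken claimed that Emma has filed the statue.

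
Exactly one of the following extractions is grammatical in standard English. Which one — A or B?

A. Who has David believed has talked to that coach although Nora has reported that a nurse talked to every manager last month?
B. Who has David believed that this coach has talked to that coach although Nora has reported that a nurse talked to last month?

In B, the wh-phrase is extracted from inside an adjunct island (introduced by "although"), which blocks movement.
In A, the extraction path crosses only that-complement boundaries, which are transparent.
So A is grammatical.

A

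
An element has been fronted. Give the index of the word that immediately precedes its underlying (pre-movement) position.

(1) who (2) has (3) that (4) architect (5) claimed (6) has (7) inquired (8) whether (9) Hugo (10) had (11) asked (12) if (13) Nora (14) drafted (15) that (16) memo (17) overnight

The displaced element is "who" (word 1).
It is linked across 1 clause boundary (Ø).
It functions as the subject of "inquired", so the gap sits immediately after word 5 ("claimed").
Base order: That architect has claimed that who has inquired whether Hugo had asked if Nora drafted that memo overnight.

5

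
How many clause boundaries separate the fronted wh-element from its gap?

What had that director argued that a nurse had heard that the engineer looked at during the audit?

"what" is extracted from the PP object of "looked".
Boundaries crossed, outermost first: [that], [that] — 2 in total.

2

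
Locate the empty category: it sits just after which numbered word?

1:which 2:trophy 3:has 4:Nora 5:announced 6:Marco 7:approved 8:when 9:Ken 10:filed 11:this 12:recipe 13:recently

The displaced element is "which trophy" (word 2).
It is linked across 1 clause boundary (Ø).
It functions as the direct object of "approved", so the gap sits immediately after word 7 ("approved").
Base order: Nora has announced Marco approved which trophy when Ken filed this recipe recently.

7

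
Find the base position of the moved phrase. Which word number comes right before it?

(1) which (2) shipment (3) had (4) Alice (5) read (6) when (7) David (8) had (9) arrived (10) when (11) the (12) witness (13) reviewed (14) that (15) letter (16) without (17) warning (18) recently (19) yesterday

The displaced element is "which shipment" (word 2).
It functions as the direct object of "read", so the gap sits immediately after word 5 ("read").
Base order: Alice had read which shipment when David had arrived when the witness reviewed that letter without warning recently yesterday.

5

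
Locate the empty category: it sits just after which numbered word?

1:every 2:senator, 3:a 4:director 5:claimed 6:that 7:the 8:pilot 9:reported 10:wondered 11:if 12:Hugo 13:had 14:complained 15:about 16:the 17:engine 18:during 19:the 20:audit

9

The displaced element is "every senator" (word 2).
It is linked across 2 clause boundaries (that → Ø).
It functions as the subject of "wondered", so the gap sits immediately after word 9 ("reported").
Base order: A director claimed that the pilot reported that every senator wondered if Hugo had complained about the engine during the audit.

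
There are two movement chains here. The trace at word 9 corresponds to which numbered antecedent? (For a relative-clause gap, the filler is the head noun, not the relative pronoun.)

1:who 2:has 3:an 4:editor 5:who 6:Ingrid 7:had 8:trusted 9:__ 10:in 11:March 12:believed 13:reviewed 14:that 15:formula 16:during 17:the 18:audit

4

The marked gap is inside the relative clause, the direct object of "trusted".
Its filler is the head noun "editor" (via "who"), at word 4.
(The other dependency links word 1 to a gap after word 12.)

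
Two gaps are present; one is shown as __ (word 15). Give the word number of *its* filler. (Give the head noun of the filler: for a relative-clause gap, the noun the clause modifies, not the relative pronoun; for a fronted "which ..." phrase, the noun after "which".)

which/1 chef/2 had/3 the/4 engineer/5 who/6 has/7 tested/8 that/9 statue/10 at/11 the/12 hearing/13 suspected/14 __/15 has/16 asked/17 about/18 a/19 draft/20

The marked gap is the subject of "asked".
Its filler is the fronted wh-phrase "which chef", at word 2.
(The other dependency links word 5 to a gap after word 6.)

2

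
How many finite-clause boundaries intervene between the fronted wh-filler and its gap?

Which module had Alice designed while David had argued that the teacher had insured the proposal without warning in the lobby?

0

"which module" originates inside the matrix clause — no clause boundary is crossed.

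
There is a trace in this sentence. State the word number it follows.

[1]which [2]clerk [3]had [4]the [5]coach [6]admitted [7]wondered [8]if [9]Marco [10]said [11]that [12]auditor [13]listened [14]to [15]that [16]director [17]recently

The displaced element is "which clerk" (word 2).
It is linked across 1 clause boundary (Ø).
It functions as the subject of "wondered", so the gap sits immediately after word 6 ("admitted").
Base order: The coach had admitted that which clerk wondered if Marco said that auditor listened to that director recently.

6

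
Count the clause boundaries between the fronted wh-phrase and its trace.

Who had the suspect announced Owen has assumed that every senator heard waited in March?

3

"who" is extracted from the subject of "waited".
Boundaries crossed, outermost first: [Ø], [that], [Ø] — 3 in total.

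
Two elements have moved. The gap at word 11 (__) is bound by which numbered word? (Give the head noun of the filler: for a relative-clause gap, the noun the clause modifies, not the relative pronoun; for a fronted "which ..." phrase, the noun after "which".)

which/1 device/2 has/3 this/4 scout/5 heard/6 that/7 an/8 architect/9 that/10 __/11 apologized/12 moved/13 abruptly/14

The marked gap is inside the relative clause, the subject of "apologized".
Its filler is the head noun "architect" (via "that"), at word 9.
(The other dependency links word 2 to a gap after word 13.)

9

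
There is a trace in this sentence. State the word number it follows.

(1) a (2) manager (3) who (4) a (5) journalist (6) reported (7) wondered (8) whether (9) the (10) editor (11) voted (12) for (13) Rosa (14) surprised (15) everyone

The displaced element is "a manager" (word 2).
It is linked across 1 clause boundary (Ø).
It functions as the subject of "wondered", so the gap sits immediately after word 6 ("reported").
Base order: A journalist reported that a manager wondered whether the editor voted for Rosa.

6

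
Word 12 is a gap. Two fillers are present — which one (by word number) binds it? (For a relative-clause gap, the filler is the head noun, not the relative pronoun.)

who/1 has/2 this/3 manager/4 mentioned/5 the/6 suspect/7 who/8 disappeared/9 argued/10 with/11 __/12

The marked gap is the object of the preposition "with" of "argued".
Its filler is the fronted wh-phrase "who", at word 1.
(The other dependency links word 7 to a gap after word 8.)

1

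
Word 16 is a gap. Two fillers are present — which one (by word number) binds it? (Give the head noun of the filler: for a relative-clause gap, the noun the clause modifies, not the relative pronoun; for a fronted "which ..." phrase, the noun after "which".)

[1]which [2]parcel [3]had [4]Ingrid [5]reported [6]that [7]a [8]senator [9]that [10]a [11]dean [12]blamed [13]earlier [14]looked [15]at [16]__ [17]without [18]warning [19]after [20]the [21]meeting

The marked gap is the object of the preposition "at" of "looked".
Its filler is the fronted wh-phrase "which parcel", at word 2.
(The other dependency links word 8 to a gap after word 12.)

2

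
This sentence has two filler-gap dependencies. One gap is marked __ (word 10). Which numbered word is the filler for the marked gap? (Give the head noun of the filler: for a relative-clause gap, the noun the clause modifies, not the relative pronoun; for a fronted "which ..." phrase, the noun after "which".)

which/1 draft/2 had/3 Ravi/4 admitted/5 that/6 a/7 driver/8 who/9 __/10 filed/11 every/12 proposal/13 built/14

8

The marked gap is inside the relative clause, the subject of "filed".
Its filler is the head noun "driver" (via "who"), at word 8.
(The other dependency links word 2 to a gap after word 14.)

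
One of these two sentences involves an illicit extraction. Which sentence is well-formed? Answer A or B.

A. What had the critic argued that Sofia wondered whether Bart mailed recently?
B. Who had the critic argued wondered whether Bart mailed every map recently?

In A, the wh-phrase is extracted from inside a wh-island (introduced by "whether"), which blocks movement.
In B, the extraction path crosses only that-complement boundaries, which are transparent.
So B is grammatical.

B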